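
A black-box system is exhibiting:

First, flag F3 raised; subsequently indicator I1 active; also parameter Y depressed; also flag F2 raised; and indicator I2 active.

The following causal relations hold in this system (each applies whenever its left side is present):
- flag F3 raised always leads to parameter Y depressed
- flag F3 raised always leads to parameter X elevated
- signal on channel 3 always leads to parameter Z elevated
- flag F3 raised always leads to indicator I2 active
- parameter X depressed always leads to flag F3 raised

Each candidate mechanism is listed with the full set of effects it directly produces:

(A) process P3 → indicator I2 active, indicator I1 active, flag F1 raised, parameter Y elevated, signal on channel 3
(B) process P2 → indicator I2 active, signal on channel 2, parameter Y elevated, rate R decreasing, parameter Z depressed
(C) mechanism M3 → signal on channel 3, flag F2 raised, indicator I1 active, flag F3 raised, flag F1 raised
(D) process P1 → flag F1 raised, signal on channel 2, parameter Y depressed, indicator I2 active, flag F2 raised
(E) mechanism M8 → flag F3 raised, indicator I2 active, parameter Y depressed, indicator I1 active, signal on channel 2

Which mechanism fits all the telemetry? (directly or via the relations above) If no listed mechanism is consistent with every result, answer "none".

C

For each candidate, compare predicted effects to what was observed:
(A) process P3 — flag F3 raised ✗; indicator I1 active ✓; parameter Y depressed ✗; flag F2 raised ✗; indicator I2 active ✓
(B) process P2 — flag F3 raised ✗; indicator I1 active ✗; parameter Y depressed ✗; flag F2 raised ✗; indicator I2 active ✓
(C) mechanism M3 — accounts for every observation (parameter Y depressed via flag F3 raised → parameter Y depressed)
(D) process P1 — does not account for flag F3 raised, indicator I1 active
(E) mechanism M8 — flag F3 raised ✓; indicator I1 active ✓; parameter Y depressed ✓; flag F2 raised ✗; indicator I2 active ✓
(C) is the only candidate with no mismatches.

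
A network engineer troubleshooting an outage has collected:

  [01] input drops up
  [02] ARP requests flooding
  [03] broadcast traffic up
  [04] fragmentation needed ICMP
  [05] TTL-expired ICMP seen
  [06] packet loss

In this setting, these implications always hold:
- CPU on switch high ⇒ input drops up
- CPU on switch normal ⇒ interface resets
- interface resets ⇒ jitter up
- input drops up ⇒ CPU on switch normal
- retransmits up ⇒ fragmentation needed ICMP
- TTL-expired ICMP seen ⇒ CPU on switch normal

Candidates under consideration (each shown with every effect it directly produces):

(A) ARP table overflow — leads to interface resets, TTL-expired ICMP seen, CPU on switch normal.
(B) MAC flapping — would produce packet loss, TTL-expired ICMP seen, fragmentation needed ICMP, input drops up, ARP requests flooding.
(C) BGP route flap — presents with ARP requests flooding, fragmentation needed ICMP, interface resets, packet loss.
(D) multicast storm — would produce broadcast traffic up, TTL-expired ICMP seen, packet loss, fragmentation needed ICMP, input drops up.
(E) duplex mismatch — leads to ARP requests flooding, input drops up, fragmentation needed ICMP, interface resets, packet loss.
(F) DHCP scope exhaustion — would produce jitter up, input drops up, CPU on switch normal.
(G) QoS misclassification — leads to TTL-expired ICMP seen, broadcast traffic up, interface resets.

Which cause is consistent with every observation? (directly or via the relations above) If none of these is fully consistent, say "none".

none

Per-candidate check:
(A) ARP table overflow — input drops up -; ARP requests flooding -; broadcast traffic up -; fragmentation needed ICMP -; TTL-expired ICMP seen +; packet loss -
(B) MAC flapping — input drops up +; ARP requests flooding +; broadcast traffic up -; fragmentation needed ICMP +; TTL-expired ICMP seen +; packet loss +
(C) BGP route flap — does not account for input drops up, broadcast traffic up, TTL-expired ICMP seen
(D) multicast storm — input drops up +; ARP requests flooding -; broadcast traffic up +; fragmentation needed ICMP +; TTL-expired ICMP seen +; packet loss +
(E) duplex mismatch — does not account for broadcast traffic up, TTL-expired ICMP seen
(F) DHCP scope exhaustion — input drops up +; ARP requests flooding -; broadcast traffic up -; fragmentation needed ICMP -; TTL-expired ICMP seen -; packet loss -
(G) QoS misclassification — input drops up -; ARP requests flooding -; broadcast traffic up +; fragmentation needed ICMP -; TTL-expired ICMP seen +; packet loss -
No candidate is consistent with all observations.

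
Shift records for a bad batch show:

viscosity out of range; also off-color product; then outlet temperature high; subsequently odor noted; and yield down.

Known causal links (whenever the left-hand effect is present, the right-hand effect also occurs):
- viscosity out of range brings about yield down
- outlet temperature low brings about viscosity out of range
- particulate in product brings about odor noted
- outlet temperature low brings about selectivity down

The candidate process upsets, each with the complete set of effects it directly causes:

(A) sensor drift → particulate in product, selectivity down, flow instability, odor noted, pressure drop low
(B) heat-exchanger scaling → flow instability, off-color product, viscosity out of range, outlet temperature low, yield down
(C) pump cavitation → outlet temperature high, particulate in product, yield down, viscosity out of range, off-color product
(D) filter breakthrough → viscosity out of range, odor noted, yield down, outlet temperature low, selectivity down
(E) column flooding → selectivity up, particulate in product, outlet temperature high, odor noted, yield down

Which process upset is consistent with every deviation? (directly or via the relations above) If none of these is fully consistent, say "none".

C

Checking each candidate against the observations:
(A) sensor drift — does not account for viscosity out of range, off-color product, outlet temperature high, yield down
(B) heat-exchanger scaling — fails on outlet temperature high, odor noted (predicts outlet temperature low, not outlet temperature high)
(C) pump cavitation — accounts for every observation (odor noted by particulate in product → odor noted)
(D) filter breakthrough — fails on off-color product, outlet temperature high (predicts outlet temperature low, not outlet temperature high)
(E) column flooding — does not account for viscosity out of range, off-color product
(C) is the only candidate with no mismatches.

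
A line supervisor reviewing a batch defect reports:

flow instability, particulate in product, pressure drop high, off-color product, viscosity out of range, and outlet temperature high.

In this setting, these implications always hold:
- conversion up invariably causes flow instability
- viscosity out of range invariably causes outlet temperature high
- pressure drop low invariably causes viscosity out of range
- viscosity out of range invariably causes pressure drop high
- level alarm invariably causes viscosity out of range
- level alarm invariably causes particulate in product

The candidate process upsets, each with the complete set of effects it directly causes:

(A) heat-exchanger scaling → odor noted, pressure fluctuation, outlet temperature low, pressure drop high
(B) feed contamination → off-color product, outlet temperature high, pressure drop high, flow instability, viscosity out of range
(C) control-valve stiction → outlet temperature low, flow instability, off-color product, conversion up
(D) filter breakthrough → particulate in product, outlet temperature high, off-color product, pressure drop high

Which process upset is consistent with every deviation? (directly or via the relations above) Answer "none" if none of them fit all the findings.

none

Per-candidate check:
(A) heat-exchanger scaling — fails on flow instability, particulate in product, off-color product, viscosity out of range, outlet temperature high (predicts outlet temperature low, not outlet temperature high)
(B) feed contamination — flow instability +; particulate in product -; pressure drop high +; off-color product +; viscosity out of range +; outlet temperature high +
(C) control-valve stiction — fails on particulate in product, pressure drop high, viscosity out of range, outlet temperature high (predicts outlet temperature low, not outlet temperature high)
(D) filter breakthrough — flow instability -; particulate in product +; pressure drop high +; off-color product +; viscosity out of range -; outlet temperature high +
None of the listed candidates fits everything.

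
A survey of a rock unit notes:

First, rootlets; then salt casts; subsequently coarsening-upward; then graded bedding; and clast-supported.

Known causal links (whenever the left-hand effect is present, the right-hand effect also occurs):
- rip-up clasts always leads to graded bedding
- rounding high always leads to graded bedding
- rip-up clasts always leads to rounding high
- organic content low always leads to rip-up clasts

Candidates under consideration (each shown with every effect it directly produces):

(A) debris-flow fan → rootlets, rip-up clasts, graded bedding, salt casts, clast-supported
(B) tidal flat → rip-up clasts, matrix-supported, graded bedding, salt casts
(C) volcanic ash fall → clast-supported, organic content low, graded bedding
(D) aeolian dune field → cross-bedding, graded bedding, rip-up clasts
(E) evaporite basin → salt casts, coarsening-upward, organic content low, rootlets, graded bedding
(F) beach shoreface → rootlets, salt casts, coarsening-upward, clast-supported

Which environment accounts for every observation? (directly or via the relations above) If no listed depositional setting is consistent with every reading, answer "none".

none

Checking each candidate against the observations:
(A) debris-flow fan — does not account for coarsening-upward
(B) tidal flat — fails on rootlets, coarsening-upward, clast-supported (predicts matrix-supported, not clast-supported)
(C) volcanic ash fall — does not account for rootlets, salt casts, coarsening-upward
(D) aeolian dune field — rootlets ✗; salt casts ✗; coarsening-upward ✗; graded bedding ✓; clast-supported ✗
(E) evaporite basin — does not account for clast-supported
(F) beach shoreface — rootlets ✓; salt casts ✓; coarsening-upward ✓; graded bedding ✗; clast-supported ✓
No candidate is consistent with all observations.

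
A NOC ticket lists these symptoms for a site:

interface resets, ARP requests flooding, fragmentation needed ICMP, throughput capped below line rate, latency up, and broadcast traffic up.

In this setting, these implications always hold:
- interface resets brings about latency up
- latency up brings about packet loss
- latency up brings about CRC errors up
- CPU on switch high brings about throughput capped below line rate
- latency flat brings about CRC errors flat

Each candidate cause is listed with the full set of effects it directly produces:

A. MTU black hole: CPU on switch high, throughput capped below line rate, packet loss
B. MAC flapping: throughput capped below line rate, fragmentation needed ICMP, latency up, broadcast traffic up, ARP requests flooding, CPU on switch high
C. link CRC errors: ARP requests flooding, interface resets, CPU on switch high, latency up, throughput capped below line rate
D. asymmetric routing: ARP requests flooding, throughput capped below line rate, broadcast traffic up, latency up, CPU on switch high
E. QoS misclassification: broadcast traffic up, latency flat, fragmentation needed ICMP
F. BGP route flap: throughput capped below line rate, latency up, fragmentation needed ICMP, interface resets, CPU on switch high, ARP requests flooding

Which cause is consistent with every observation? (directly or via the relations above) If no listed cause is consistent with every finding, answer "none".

Checking each candidate against the observations:
(A) MTU black hole — does not account for interface resets, ARP requests flooding, fragmentation needed ICMP, latency up, broadcast traffic up
(B) MAC flapping — does not account for interface resets
(C) link CRC errors — interface resets yes; ARP requests flooding yes; fragmentation needed ICMP NO; throughput capped below line rate yes; latency up yes; broadcast traffic up NO
(D) asymmetric routing — does not account for interface resets, fragmentation needed ICMP
(E) QoS misclassification — interface resets NO; ARP requests flooding NO; fragmentation needed ICMP yes; throughput capped below line rate NO; latency up NO; broadcast traffic up yes
(F) BGP route flap — interface resets yes; ARP requests flooding yes; fragmentation needed ICMP yes; throughput capped below line rate yes; latency up yes; broadcast traffic up NO
No candidate is consistent with all observations.

none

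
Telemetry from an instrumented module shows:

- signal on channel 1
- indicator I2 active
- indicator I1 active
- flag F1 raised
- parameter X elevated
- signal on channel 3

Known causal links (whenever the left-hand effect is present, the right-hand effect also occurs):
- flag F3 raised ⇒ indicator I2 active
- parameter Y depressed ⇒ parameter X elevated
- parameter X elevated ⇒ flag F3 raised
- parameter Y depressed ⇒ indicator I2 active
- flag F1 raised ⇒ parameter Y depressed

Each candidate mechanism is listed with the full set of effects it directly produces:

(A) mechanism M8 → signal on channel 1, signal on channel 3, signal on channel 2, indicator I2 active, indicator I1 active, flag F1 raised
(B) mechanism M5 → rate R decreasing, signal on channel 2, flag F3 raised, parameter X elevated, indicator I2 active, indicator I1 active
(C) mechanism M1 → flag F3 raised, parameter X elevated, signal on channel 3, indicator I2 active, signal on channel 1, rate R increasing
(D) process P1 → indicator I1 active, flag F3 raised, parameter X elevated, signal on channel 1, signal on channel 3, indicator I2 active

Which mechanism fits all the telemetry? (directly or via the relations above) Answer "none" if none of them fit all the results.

A

Testing each hypothesis:
(A) mechanism M8 — accounts for every observation (parameter X elevated through flag F1 raised → parameter Y depressed → parameter X elevated)
(B) mechanism M5 — does not account for signal on channel 1, flag F1 raised, signal on channel 3
(C) mechanism M1 — signal on channel 1 yes; indicator I2 active yes; indicator I1 active NO; flag F1 raised NO; parameter X elevated yes; signal on channel 3 yes
(D) process P1 — does not account for flag F1 raised
(A) alone accounts for all the evidence.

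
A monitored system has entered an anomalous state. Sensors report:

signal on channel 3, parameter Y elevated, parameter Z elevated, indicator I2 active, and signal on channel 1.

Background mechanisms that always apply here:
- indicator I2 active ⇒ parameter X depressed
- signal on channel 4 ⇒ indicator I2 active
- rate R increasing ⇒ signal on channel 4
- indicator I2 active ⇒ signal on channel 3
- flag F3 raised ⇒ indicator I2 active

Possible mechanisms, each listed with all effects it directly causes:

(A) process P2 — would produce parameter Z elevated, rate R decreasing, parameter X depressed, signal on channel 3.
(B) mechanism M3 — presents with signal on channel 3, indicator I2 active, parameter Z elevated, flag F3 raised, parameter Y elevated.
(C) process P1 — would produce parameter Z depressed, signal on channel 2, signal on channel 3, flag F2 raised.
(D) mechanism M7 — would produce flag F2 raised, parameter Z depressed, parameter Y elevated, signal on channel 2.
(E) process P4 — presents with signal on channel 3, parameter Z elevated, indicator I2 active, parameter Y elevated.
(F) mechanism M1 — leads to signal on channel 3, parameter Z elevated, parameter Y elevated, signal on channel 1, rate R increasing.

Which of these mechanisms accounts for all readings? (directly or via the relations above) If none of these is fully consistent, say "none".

F

Per-candidate check:
(A) process P2 — signal on channel 3 match; parameter Y elevated miss; parameter Z elevated match; indicator I2 active miss; signal on channel 1 miss
(B) mechanism M3 — signal on channel 3 match; parameter Y elevated match; parameter Z elevated match; indicator I2 active match; signal on channel 1 miss
(C) process P1 — fails on parameter Y elevated, parameter Z elevated, indicator I2 active, signal on channel 1 (predicts parameter Z depressed, not parameter Z elevated)
(D) mechanism M7 — signal on channel 3 miss; parameter Y elevated match; parameter Z elevated miss; indicator I2 active miss; signal on channel 1 miss
(E) process P4 — signal on channel 3 match; parameter Y elevated match; parameter Z elevated match; indicator I2 active match; signal on channel 1 miss
(F) mechanism M1 — accounts for every observation (indicator I2 active through rate R increasing → signal on channel 4 → indicator I2 active)
(F) alone accounts for all the evidence.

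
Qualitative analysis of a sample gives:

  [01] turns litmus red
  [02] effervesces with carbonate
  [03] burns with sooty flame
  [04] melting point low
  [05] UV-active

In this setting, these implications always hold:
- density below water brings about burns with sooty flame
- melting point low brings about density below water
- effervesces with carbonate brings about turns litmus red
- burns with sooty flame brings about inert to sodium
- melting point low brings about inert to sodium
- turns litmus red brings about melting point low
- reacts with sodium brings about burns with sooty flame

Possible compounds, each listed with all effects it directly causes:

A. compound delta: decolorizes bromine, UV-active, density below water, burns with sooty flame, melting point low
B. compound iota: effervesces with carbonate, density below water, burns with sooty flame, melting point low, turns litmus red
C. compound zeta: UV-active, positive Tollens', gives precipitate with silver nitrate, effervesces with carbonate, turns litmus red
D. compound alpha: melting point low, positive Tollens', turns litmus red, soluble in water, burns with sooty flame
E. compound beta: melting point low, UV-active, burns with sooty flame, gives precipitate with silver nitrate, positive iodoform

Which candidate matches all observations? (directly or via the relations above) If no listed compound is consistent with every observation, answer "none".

C

For each candidate, compare predicted effects to what was observed:
(A) compound delta — turns litmus red NO; effervesces with carbonate NO; burns with sooty flame yes; melting point low yes; UV-active yes
(B) compound iota — does not account for UV-active
(C) compound zeta — accounts for every observation (burns with sooty flame via turns litmus red → melting point low → density below water → burns with sooty flame)
(D) compound alpha — does not account for effervesces with carbonate, UV-active
(E) compound beta — turns litmus red NO; effervesces with carbonate NO; burns with sooty flame yes; melting point low yes; UV-active yes
(C) is the only candidate with no mismatches.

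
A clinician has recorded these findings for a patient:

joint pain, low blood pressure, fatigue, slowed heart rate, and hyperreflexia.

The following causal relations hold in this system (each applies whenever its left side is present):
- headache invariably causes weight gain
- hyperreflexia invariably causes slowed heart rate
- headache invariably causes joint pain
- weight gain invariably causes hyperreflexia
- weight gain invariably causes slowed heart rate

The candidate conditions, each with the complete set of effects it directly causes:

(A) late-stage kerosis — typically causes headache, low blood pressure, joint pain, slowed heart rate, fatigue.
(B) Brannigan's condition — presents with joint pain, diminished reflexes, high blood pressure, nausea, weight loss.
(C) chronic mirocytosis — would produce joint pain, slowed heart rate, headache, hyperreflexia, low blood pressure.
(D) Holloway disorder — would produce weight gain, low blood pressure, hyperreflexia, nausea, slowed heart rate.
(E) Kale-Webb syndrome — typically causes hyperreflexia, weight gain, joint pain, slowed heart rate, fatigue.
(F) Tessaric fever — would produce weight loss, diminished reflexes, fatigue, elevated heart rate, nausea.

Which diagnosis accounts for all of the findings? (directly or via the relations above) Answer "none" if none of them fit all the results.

A

Checking each candidate against the observations:
(A) late-stage kerosis — accounts for every observation (hyperreflexia by headache → weight gain → hyperreflexia)
(B) Brannigan's condition — joint pain match; low blood pressure miss; fatigue miss; slowed heart rate miss; hyperreflexia miss
(C) chronic mirocytosis — joint pain match; low blood pressure match; fatigue miss; slowed heart rate match; hyperreflexia match
(D) Holloway disorder — does not account for joint pain, fatigue
(E) Kale-Webb syndrome — joint pain match; low blood pressure miss; fatigue match; slowed heart rate match; hyperreflexia match
(F) Tessaric fever — fails on joint pain, low blood pressure, slowed heart rate, hyperreflexia (predicts elevated heart rate, not slowed heart rate; predicts diminished reflexes, not hyperreflexia)
Only (A) is consistent with every observation.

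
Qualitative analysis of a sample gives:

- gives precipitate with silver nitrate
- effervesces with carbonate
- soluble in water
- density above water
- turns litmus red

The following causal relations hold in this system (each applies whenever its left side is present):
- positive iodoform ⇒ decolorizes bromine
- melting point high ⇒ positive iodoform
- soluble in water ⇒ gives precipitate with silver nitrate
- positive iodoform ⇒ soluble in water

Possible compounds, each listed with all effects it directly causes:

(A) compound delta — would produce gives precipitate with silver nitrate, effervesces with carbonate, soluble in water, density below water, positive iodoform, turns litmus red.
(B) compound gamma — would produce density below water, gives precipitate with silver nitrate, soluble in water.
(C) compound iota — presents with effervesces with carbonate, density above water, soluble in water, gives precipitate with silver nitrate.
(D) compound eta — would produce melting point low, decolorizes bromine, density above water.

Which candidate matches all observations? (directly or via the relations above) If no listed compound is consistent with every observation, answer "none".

Checking each candidate against the observations:
(A) compound delta — gives precipitate with silver nitrate match; effervesces with carbonate match; soluble in water match; density above water miss; turns litmus red match
(B) compound gamma — fails on effervesces with carbonate, density above water, turns litmus red (predicts density below water, not density above water)
(C) compound iota — gives precipitate with silver nitrate match; effervesces with carbonate match; soluble in water match; density above water match; turns litmus red miss
(D) compound eta — gives precipitate with silver nitrate miss; effervesces with carbonate miss; soluble in water miss; density above water match; turns litmus red miss
Every candidate fails on at least one observation.

none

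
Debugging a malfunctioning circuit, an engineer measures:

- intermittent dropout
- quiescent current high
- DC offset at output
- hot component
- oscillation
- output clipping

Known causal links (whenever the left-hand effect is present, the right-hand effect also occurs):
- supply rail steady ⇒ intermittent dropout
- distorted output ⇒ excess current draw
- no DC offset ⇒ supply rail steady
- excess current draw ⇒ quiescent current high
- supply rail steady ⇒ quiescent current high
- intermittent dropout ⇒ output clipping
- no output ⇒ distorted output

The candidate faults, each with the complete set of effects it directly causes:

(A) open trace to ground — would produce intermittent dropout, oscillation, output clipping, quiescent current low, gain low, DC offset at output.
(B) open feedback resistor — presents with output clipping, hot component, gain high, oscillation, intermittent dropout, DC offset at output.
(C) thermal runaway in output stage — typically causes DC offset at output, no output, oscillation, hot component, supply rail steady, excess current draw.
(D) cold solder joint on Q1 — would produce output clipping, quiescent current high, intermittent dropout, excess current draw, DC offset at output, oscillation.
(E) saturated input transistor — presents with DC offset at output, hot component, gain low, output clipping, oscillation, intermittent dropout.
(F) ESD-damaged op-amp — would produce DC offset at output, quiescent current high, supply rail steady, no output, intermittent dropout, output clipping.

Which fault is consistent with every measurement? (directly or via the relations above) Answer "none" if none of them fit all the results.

C

Per-candidate check:
(A) open trace to ground — intermittent dropout ✓; quiescent current high ✗; DC offset at output ✓; hot component ✗; oscillation ✓; output clipping ✓
(B) open feedback resistor — does not account for quiescent current high
(C) thermal runaway in output stage — accounts for every observation (intermittent dropout through supply rail steady → intermittent dropout)
(D) cold solder joint on Q1 — intermittent dropout ✓; quiescent current high ✓; DC offset at output ✓; hot component ✗; oscillation ✓; output clipping ✓
(E) saturated input transistor — intermittent dropout ✓; quiescent current high ✗; DC offset at output ✓; hot component ✓; oscillation ✓; output clipping ✓
(F) ESD-damaged op-amp — intermittent dropout ✓; quiescent current high ✓; DC offset at output ✓; hot component ✗; oscillation ✗; output clipping ✓
Only (C) is consistent with every observation.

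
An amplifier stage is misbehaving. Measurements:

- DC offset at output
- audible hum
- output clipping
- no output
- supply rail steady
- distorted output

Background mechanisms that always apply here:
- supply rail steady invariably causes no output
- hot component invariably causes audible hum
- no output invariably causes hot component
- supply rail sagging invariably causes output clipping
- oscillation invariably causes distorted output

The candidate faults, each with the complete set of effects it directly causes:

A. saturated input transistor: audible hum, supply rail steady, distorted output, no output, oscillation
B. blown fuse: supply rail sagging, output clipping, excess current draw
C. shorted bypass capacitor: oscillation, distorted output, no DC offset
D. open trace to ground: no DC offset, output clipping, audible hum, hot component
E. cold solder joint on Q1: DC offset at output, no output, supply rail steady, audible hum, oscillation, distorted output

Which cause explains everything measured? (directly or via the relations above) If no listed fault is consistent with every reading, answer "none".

none

For each candidate, compare predicted effects to what was observed:
(A) saturated input transistor — DC offset at output miss; audible hum match; output clipping miss; no output match; supply rail steady match; distorted output match
(B) blown fuse — fails on DC offset at output, audible hum, no output, supply rail steady, distorted output (predicts supply rail sagging, not supply rail steady)
(C) shorted bypass capacitor — fails on DC offset at output, audible hum, output clipping, no output, supply rail steady (predicts no DC offset, not DC offset at output)
(D) open trace to ground — DC offset at output miss; audible hum match; output clipping match; no output miss; supply rail steady miss; distorted output miss
(E) cold solder joint on Q1 — does not account for output clipping
Every candidate fails on at least one observation.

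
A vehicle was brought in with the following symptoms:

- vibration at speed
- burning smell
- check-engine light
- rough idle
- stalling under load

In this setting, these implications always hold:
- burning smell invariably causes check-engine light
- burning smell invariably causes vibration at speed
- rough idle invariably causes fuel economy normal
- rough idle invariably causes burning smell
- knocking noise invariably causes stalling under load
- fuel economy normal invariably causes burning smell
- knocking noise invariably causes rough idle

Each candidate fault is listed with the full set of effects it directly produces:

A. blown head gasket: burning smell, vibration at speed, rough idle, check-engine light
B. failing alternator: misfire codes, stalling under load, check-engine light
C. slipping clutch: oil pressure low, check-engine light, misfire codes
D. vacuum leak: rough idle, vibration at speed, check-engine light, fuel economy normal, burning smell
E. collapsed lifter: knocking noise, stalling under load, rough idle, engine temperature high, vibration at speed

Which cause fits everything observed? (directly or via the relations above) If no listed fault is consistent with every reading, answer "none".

E

Per-candidate check:
(A) blown head gasket — does not account for stalling under load
(B) failing alternator — does not account for vibration at speed, burning smell, rough idle
(C) slipping clutch — vibration at speed ✗; burning smell ✗; check-engine light ✓; rough idle ✗; stalling under load ✗
(D) vacuum leak — does not account for stalling under load
(E) collapsed lifter — vibration at speed ✓; burning smell ✓ (through rough idle → burning smell); check-engine light ✓ (through rough idle → burning smell → check-engine light); rough idle ✓; stalling under load ✓
Only (E) is consistent with every observation.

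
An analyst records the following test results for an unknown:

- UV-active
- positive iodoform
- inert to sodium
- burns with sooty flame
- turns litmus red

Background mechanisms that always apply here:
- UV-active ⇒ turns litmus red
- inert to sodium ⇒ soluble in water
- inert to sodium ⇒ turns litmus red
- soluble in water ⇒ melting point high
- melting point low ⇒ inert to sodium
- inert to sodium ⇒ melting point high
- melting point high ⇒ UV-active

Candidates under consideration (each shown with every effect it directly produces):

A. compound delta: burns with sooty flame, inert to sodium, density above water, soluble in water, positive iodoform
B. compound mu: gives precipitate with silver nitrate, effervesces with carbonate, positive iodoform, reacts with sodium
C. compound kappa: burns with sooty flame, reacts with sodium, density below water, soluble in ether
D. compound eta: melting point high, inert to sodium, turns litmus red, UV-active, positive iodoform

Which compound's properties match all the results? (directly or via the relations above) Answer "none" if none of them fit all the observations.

A

Testing each hypothesis:
(A) compound delta — accounts for every observation (UV-active through inert to sodium → melting point high → UV-active)
(B) compound mu — UV-active miss; positive iodoform match; inert to sodium miss; burns with sooty flame miss; turns litmus red miss
(C) compound kappa — UV-active miss; positive iodoform miss; inert to sodium miss; burns with sooty flame match; turns litmus red miss
(D) compound eta — does not account for burns with sooty flame
(A) alone accounts for all the evidence.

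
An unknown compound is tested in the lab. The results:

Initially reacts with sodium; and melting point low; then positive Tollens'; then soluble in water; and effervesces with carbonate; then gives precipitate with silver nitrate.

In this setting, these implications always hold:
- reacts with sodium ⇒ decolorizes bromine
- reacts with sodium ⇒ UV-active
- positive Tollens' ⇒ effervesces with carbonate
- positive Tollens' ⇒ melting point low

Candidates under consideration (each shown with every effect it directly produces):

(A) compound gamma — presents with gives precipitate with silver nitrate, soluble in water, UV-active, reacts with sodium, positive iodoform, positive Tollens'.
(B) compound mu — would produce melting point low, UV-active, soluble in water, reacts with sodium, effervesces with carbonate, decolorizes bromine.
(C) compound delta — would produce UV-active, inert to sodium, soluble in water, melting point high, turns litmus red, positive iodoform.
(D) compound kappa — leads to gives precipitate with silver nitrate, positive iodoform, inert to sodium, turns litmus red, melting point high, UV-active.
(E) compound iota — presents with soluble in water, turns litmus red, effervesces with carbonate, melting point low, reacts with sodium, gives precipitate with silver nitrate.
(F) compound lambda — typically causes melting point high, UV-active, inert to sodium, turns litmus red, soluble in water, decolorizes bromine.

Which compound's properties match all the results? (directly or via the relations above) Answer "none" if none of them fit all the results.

A

Checking each candidate against the observations:
(A) compound gamma — accounts for every observation (melting point low via positive Tollens' → melting point low)
(B) compound mu — does not account for positive Tollens', gives precipitate with silver nitrate
(C) compound delta — reacts with sodium miss; melting point low miss; positive Tollens' miss; soluble in water match; effervesces with carbonate miss; gives precipitate with silver nitrate miss
(D) compound kappa — reacts with sodium miss; melting point low miss; positive Tollens' miss; soluble in water miss; effervesces with carbonate miss; gives precipitate with silver nitrate match
(E) compound iota — reacts with sodium match; melting point low match; positive Tollens' miss; soluble in water match; effervesces with carbonate match; gives precipitate with silver nitrate match
(F) compound lambda — fails on reacts with sodium, melting point low, positive Tollens', effervesces with carbonate, gives precipitate with silver nitrate (predicts inert to sodium, not reacts with sodium; predicts melting point high, not melting point low)
(A) alone accounts for all the evidence.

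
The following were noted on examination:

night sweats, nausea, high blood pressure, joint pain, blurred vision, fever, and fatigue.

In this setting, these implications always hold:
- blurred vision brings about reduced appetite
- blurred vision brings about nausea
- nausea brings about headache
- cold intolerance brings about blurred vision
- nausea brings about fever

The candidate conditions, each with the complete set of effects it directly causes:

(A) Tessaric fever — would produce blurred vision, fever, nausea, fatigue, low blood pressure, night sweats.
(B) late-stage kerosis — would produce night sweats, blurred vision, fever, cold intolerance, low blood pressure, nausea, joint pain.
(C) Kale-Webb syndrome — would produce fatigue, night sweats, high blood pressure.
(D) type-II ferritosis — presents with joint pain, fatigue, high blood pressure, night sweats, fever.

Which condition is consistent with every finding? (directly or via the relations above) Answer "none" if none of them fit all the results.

Testing each hypothesis:
(A) Tessaric fever — night sweats yes; nausea yes; high blood pressure NO; joint pain NO; blurred vision yes; fever yes; fatigue yes
(B) late-stage kerosis — night sweats yes; nausea yes; high blood pressure NO; joint pain yes; blurred vision yes; fever yes; fatigue NO
(C) Kale-Webb syndrome — does not account for nausea, joint pain, blurred vision, fever
(D) type-II ferritosis — night sweats yes; nausea NO; high blood pressure yes; joint pain yes; blurred vision NO; fever yes; fatigue yes
Every candidate fails on at least one observation.

none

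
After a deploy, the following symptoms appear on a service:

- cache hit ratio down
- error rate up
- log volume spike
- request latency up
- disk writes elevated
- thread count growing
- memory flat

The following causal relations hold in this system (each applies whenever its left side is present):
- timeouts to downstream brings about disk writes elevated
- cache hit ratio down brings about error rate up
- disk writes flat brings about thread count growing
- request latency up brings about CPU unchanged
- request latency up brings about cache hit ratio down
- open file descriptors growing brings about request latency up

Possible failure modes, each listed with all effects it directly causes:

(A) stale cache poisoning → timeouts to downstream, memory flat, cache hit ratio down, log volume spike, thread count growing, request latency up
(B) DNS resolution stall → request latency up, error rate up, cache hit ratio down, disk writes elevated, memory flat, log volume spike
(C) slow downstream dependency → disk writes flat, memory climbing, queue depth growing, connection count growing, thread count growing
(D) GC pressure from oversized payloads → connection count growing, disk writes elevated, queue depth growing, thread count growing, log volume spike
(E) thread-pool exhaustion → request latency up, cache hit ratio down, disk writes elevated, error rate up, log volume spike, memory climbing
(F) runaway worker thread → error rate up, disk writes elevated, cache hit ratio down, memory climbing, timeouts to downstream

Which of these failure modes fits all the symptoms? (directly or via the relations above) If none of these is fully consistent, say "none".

A

For each candidate, compare predicted effects to what was observed:
(A) stale cache poisoning — accounts for every observation (error rate up through cache hit ratio down → error rate up)
(B) DNS resolution stall — does not account for thread count growing
(C) slow downstream dependency — cache hit ratio down NO; error rate up NO; log volume spike NO; request latency up NO; disk writes elevated NO; thread count growing yes; memory flat NO
(D) GC pressure from oversized payloads — does not account for cache hit ratio down, error rate up, request latency up, memory flat
(E) thread-pool exhaustion — fails on thread count growing, memory flat (predicts memory climbing, not memory flat)
(F) runaway worker thread — fails on log volume spike, request latency up, thread count growing, memory flat (predicts memory climbing, not memory flat)
(A) is the only candidate with no mismatches.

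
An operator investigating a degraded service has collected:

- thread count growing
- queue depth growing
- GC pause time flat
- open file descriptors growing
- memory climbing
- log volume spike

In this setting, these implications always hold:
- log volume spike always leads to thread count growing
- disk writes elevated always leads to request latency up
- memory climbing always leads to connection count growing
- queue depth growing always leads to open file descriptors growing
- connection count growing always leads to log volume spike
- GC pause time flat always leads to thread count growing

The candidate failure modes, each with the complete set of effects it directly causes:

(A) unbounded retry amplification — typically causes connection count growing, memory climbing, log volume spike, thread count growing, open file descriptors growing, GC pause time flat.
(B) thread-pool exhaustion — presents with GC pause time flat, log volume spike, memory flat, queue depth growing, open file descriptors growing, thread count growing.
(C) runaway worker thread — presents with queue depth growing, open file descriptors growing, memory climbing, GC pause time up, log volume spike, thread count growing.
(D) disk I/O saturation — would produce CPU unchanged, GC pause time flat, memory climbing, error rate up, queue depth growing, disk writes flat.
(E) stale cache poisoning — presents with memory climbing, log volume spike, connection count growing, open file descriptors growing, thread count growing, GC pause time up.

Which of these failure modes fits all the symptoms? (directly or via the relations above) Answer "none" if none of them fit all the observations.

Per-candidate check:
(A) unbounded retry amplification — thread count growing ✓; queue depth growing ✗; GC pause time flat ✓; open file descriptors growing ✓; memory climbing ✓; log volume spike ✓
(B) thread-pool exhaustion — fails on memory climbing (predicts memory flat, not memory climbing)
(C) runaway worker thread — thread count growing ✓; queue depth growing ✓; GC pause time flat ✗; open file descriptors growing ✓; memory climbing ✓; log volume spike ✓
(D) disk I/O saturation — accounts for every observation (thread count growing via GC pause time flat → thread count growing)
(E) stale cache poisoning — thread count growing ✓; queue depth growing ✗; GC pause time flat ✗; open file descriptors growing ✓; memory climbing ✓; log volume spike ✓
(D) alone accounts for all the evidence.

D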